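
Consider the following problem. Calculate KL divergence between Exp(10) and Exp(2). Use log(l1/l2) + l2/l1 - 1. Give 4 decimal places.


KL divergence for exponential family:
KL = log(l1/l2) + l2/l1 - 1.
log(10/2) = 1.609438.
2/10 = 0.2.
KL = 1.609438 + 0.2 - 1 = 0.8094

0.8094


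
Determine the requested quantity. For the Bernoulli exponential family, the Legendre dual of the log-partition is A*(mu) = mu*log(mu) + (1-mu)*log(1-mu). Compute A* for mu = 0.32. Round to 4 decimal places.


Legendre transform for Bernoulli:
A*(mu) = mu*log(mu) + (1-mu)*log(1-mu).
mu = 0.32, 1-mu = 0.68.
mu*log(mu) = 0.32*log(0.32) = -0.364619.
(1-mu)*log(1-mu) = 0.68*log(0.68) = -0.26225.
A* = -0.364619 + -0.26225 = -0.6269

-0.6269


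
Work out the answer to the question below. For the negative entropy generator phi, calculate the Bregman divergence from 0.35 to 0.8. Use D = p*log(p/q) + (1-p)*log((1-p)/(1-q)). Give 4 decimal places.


Bregman divergence with negative entropy generator:
D = p*log(p/q) + (1-p)*log((1-p)/(1-q)).
p = 0.35, q = 0.8.
p*log(p/q) = 0.35*log(0.35/0.8) = -0.289338.
(1-p)*log((1-p)/(1-q)) = 0.65*log(0.65/0.2) = 0.766126.
D = -0.289338 + 0.766126 = 0.4768

0.4768


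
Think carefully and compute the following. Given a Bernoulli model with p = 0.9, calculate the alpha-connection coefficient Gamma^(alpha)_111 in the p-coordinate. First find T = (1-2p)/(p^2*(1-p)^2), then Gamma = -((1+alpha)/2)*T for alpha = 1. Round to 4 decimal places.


Skewness (Amari-Chentsov) tensor: T = (1-2p)/(p^2*(1-p)^2).
p = 0.9, 1-2p = -0.8, p^2 = 0.81, (1-p)^2 = 0.01.
T = -0.8/(0.81 * 0.01) = -98.765432.
In the p-coordinate, Gamma^(alpha) = Gamma^(0) - (alpha/2)*T with Gamma^(0) = (1/2)*g'(p) = -T/2,
so Gamma^(alpha) = -((1+alpha)/2)*T.
alpha = 1, -(1+alpha)/2 = -1.0.
Gamma = -1.0 * -98.765432 = 98.7654

98.7654


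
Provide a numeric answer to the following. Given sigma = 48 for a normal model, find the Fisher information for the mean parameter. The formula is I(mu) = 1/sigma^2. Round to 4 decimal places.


The Fisher information for the mean of a normal distribution is I(mu) = 1/sigma^2.
sigma = 48, so sigma^2 = 2304.
I(mu) = 1/2304 = 0.0004

0.0004


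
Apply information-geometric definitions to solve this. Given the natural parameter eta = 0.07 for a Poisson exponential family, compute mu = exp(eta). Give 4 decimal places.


Expectation parameter for Poisson exponential family:
mu = exp(eta).
eta = 0.07.
mu = exp(0.07) = 1.0725

1.0725


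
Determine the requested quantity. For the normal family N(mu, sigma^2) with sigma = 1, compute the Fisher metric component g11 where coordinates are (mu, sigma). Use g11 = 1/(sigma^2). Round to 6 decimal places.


For the 2-parameter normal family, the Fisher metric has:
  g11 = 1/sigma^2, g22 = 2/sigma^2.
sigma = 1, sigma^2 = 1.
g11 = 1.000000

1.000000


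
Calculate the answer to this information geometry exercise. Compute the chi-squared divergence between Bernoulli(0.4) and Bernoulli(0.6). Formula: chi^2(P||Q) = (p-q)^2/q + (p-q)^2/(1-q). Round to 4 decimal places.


Chi-squared divergence between Bernoulli distributions:
chi^2 = (p-q)^2/q + (p-q)^2/(1-q).
p = 0.4, q = 0.6, p-q = -0.2.
(p-q)^2 = 0.04.
term1 = 0.04/0.6 = 0.066667.
term2 = 0.04/0.4 = 0.1.
chi^2 = 0.066667 + 0.1 = 0.1667

0.1667


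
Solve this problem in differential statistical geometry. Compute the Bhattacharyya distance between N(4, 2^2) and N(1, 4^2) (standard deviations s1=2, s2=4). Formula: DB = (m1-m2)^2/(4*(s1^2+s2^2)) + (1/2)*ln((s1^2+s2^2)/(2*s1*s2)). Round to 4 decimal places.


Bhattacharyya distance between two Gaussians:
DB = (m1-m2)^2/(4*(s1^2+s2^2)) + (1/2)*ln((s1^2+s2^2)/(2*s1*s2)).
(m1-m2)^2 = (3)^2 = 9.
s1^2+s2^2 = 4 + 16 = 20.
term1 = 9/80 = 0.1125.
term2 = 0.5*ln(20/16.0) = 0.111572.
DB = 0.1125 + 0.111572 = 0.2241

0.2241


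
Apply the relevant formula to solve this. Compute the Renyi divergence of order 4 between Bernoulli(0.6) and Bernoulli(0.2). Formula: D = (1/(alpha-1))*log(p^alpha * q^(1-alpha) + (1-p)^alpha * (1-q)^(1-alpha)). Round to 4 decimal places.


Renyi divergence of order alpha between Bernoulli distributions:
D = (1/(alpha-1))*log(p^alpha * q^(1-alpha) + (1-p)^alpha * (1-q)^(1-alpha)).
alpha = 4, p = 0.6, q = 0.2.
p^alpha * q^(1-alpha) = 0.6^4 * 0.2^-3 = 16.2.
(1-p)^alpha * (1-q)^(1-alpha) = 0.4^4 * 0.8^-3 = 0.05.
sum = 16.2 + 0.05 = 16.25.
D = (1/3)*log(16.25) = 0.9294

0.9294


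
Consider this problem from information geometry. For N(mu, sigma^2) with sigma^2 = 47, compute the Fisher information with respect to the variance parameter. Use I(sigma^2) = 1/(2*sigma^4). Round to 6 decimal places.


Fisher information for variance: I(sigma^2) = 1/(2*sigma^4).
sigma^2 = 47, so sigma^4 = 2209.
I = 1/(2*2209) = 1/4418 = 0.000226

0.000226


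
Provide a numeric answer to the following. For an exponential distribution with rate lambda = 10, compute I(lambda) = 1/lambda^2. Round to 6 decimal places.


Fisher information for exponential: I(lambda) = 1/lambda^2.
lambda = 10, lambda^2 = 100.
I = 1/100 = 0.010000

0.010000


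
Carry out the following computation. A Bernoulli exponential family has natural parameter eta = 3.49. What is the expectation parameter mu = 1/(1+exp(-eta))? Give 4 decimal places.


Dual coordinate (expectation parameter) for Bernoulli:
mu = 1/(1+exp(-eta)).
eta = 3.49.
exp(-eta) = exp(-3.49) = 0.030501.
mu = 1/(1+0.030501) = 0.9704

0.9704


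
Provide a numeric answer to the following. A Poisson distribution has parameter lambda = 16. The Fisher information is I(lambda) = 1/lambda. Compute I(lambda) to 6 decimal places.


Fisher information for Poisson: I(lambda) = 1/lambda.
lambda = 16.
I(lambda) = 1/16 = 0.062500

0.062500


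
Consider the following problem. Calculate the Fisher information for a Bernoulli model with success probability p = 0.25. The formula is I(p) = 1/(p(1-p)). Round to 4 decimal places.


For Bernoulli(p), Fisher information is I(p) = 1/(p*(1-p)).
p = 0.25, 1-p = 0.75.
p*(1-p) = 0.1875.
I(p) = 1/0.1875 = 5.3333

5.3333


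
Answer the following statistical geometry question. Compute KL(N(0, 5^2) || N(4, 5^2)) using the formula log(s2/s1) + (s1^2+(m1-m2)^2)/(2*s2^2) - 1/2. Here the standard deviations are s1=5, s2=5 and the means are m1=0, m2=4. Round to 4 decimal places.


KL divergence between normal distributions:
KL = log(s2/s1) + (s1^2 + (m1-m2)^2)/(2*s2^2) - 1/2.
log(5/5) = 0.0.
(5^2 + (0-4)^2)/(2*5^2) = (25 + 16)/50 = 0.82.
KL = 0.0 + 0.82 - 0.5 = 0.3200

0.3200


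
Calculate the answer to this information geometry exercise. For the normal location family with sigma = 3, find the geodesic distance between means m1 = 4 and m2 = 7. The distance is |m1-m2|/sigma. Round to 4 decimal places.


On the fixed-variance normal subfamily, geodesic distance = |m1-m2|/sigma.
|4 - 7| = 3.
sigma = 3.
d = 3/3 = 1.0000

1.0000


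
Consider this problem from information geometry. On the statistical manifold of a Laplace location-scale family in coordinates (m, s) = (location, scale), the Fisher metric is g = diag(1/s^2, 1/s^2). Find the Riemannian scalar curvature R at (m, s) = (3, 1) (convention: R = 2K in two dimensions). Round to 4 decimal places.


The metric has the form g = (A dm^2 + B ds^2)/s^2 with A = 1, B = 1.
Substitute u = sqrt(A/B)*m: g = B*(du^2 + ds^2)/s^2, i.e. B times the
Poincare upper half-plane metric, which has constant Gaussian curvature -1.
Scaling a 2D metric by a constant c divides the Gaussian curvature by c,
so K = -1/B = -1/(1) = -1.0000 everywhere (the point (m, s) = (3, 1) is irrelevant:
the curvature is constant).
Scalar curvature in dimension 2: R = 2K = -2/(1) = -2.0000.

-2.0000


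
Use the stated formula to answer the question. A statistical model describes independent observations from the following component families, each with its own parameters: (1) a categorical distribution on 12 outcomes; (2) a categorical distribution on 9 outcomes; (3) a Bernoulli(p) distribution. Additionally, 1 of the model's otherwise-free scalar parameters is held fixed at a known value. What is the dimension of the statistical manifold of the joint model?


The dimension of a statistical manifold equals the number of free
(independent) real parameters of the model. For a product of independent
blocks the parameter counts add.
- categorical on 12 outcomes (probabilities sum to 1): 12-1 = 11.
- categorical on 9 outcomes (probabilities sum to 1): 9-1 = 8.
- Bernoulli (p): 1.
Total = 11 + 8 + 1 = 20.
1 parameter(s) fixed at known values: 20 - 1 = 19.
Dimension = 19

19


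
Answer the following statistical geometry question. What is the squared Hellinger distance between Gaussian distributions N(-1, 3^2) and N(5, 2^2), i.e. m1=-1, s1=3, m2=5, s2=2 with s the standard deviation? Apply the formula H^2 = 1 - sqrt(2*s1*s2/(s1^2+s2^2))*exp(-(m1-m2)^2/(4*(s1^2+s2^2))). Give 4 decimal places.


Squared Hellinger distance for Gaussians:
H^2 = 1 - sqrt(2*s1*s2/(s1^2+s2^2)) * exp(-(m1-m2)^2/(4*(s1^2+s2^2))).
s1^2 = 9, s2^2 = 4, s1^2+s2^2 = 13.
sqrt(2*3*2/(13)) = 0.960769.
(m1-m2)^2 = (-6)^2 = 36.
exp(-36/(4*13)) = exp(-0.692308) = 0.50042.
H^2 = 1 - 0.960769*0.50042 = 0.5192

0.5192


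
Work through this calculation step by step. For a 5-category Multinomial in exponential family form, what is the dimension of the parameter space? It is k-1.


Exponential family dimension calculation:
For Multinomial with k=5 categories, dim = k-1 = 4.

4


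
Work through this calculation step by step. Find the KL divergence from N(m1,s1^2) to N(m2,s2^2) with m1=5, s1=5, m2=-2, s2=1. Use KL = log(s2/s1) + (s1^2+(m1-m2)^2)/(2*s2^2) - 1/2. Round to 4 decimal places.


KL divergence between normal distributions:
KL = log(s2/s1) + (s1^2 + (m1-m2)^2)/(2*s2^2) - 1/2.
log(1/5) = -1.609438.
(5^2 + (5--2)^2)/(2*1^2) = (25 + 49)/2 = 37.0.
KL = -1.609438 + 37.0 - 0.5 = 34.8906

34.8906


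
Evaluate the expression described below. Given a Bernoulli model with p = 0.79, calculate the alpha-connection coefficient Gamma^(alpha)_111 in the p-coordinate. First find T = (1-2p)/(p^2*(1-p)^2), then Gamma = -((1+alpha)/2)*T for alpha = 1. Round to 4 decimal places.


Skewness (Amari-Chentsov) tensor: T = (1-2p)/(p^2*(1-p)^2).
p = 0.79, 1-2p = -0.58, p^2 = 0.6241, (1-p)^2 = 0.0441.
T = -0.58/(0.6241 * 0.0441) = -21.07343.
In the p-coordinate, Gamma^(alpha) = Gamma^(0) - (alpha/2)*T with Gamma^(0) = (1/2)*g'(p) = -T/2,
so Gamma^(alpha) = -((1+alpha)/2)*T.
alpha = 1, -(1+alpha)/2 = -1.0.
Gamma = -1.0 * -21.07343 = 21.0734

21.0734


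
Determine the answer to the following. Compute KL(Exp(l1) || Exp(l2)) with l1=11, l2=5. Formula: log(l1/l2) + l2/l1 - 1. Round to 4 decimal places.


KL divergence for exponential family:
KL = log(l1/l2) + l2/l1 - 1.
log(11/5) = 0.788457.
5/11 = 0.454545.
KL = 0.788457 + 0.454545 - 1 = 0.2430

0.2430


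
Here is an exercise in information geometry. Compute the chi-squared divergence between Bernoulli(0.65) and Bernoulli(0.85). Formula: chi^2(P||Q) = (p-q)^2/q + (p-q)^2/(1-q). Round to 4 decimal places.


Chi-squared divergence between Bernoulli distributions:
chi^2 = (p-q)^2/q + (p-q)^2/(1-q).
p = 0.65, q = 0.85, p-q = -0.2.
(p-q)^2 = 0.04.
term1 = 0.04/0.85 = 0.047059.
term2 = 0.04/0.15 = 0.266667.
chi^2 = 0.047059 + 0.266667 = 0.3137

0.3137


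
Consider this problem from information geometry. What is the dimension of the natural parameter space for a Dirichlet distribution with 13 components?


Exponential family dimension calculation:
Dirichlet with 13 components has 13 natural parameters.

13


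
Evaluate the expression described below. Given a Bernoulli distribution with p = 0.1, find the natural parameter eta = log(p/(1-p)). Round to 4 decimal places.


Natural parameter for Bernoulli: eta = log(p/(1-p)).
p = 0.1, 1-p = 0.9.
p/(1-p) = 0.111111.
eta = log(0.111111) = -2.1972

-2.1972


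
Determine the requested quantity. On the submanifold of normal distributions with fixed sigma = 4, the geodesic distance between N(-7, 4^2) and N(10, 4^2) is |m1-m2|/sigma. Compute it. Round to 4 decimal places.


On the fixed-variance normal subfamily, geodesic distance = |m1-m2|/sigma.
|-7 - 10| = 17.
sigma = 4.
d = 17/4 = 4.2500

4.2500


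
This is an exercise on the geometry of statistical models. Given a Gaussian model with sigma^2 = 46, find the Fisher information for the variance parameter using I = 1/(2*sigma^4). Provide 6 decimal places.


Fisher information for variance: I(sigma^2) = 1/(2*sigma^4).
sigma^2 = 46, so sigma^4 = 2116.
I = 1/(2*2116) = 1/4232 = 0.000236

0.000236


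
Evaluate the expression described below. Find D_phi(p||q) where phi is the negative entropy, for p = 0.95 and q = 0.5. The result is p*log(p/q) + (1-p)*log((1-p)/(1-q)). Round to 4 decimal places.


Bregman divergence with negative entropy generator:
D = p*log(p/q) + (1-p)*log((1-p)/(1-q)).
p = 0.95, q = 0.5.
p*log(p/q) = 0.95*log(0.95/0.5) = 0.609761.
(1-p)*log((1-p)/(1-q)) = 0.05*log(0.05/0.5) = -0.115129.
D = 0.609761 + -0.115129 = 0.4946

0.4946


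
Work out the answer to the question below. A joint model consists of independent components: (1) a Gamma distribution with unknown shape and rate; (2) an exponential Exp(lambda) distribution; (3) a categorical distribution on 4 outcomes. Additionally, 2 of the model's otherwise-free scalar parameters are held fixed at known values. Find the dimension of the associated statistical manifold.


The dimension of a statistical manifold equals the number of free
(independent) real parameters of the model. For a product of independent
blocks the parameter counts add.
- Gamma (shape, rate): 2.
- exponential (lambda): 1.
- categorical on 4 outcomes (probabilities sum to 1): 4-1 = 3.
Total = 2 + 1 + 3 = 6.
2 parameter(s) fixed at known values: 6 - 2 = 4.
Dimension = 4

4


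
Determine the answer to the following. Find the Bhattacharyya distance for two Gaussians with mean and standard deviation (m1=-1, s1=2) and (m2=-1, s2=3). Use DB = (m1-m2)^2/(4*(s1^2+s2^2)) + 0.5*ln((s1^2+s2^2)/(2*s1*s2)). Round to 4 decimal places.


Bhattacharyya distance between two Gaussians:
DB = (m1-m2)^2/(4*(s1^2+s2^2)) + (1/2)*ln((s1^2+s2^2)/(2*s1*s2)).
(m1-m2)^2 = (0)^2 = 0.
s1^2+s2^2 = 4 + 9 = 13.
term1 = 0/52 = 0.0.
term2 = 0.5*ln(13/12.0) = 0.040021.
DB = 0.0 + 0.040021 = 0.0400

0.0400


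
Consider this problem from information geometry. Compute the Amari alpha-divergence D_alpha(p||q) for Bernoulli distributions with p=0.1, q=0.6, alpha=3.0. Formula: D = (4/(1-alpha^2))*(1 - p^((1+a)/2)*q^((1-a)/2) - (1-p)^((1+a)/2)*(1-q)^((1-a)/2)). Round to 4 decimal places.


Amari alpha-divergence:
D = (4/(1-alpha^2))*(1 - p^((1+a)/2)*q^((1-a)/2) - (1-p)^((1+a)/2)*(1-q)^((1-a)/2)).
alpha = 3.0, p = 0.1, q = 0.6.
e1 = (1+alpha)/2 = 2.0, e2 = (1-alpha)/2 = -1.0.
t1 = p^e1 * q^e2 = 0.1^2.0 * 0.6^-1.0 = 0.016667.
t2 = (1-p)^e1 * (1-q)^e2 = 0.9^2.0 * 0.4^-1.0 = 2.025.
4/(1-alpha^2) = -0.5.
D = -0.5*(1 - 0.016667 - 2.025) = 0.5208

0.5208


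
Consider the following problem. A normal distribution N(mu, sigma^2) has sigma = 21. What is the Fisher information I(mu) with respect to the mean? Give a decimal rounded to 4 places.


The Fisher information for the mean of a normal distribution is I(mu) = 1/sigma^2.
sigma = 21, so sigma^2 = 441.
I(mu) = 1/441 = 0.0023

0.0023


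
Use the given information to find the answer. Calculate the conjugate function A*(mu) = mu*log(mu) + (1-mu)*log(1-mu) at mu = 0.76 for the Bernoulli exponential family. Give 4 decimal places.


Legendre transform for Bernoulli:
A*(mu) = mu*log(mu) + (1-mu)*log(1-mu).
mu = 0.76, 1-mu = 0.24.
mu*log(mu) = 0.76*log(0.76) = -0.208572.
(1-mu)*log(1-mu) = 0.24*log(0.24) = -0.342508.
A* = -0.208572 + -0.342508 = -0.5511

-0.5511


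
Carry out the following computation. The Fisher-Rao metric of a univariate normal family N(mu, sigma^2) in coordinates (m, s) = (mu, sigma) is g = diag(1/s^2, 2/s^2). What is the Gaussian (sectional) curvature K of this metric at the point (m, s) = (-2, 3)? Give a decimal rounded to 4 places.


The metric has the form g = (A dm^2 + B ds^2)/s^2 with A = 1, B = 2.
Substitute u = sqrt(A/B)*m: g = B*(du^2 + ds^2)/s^2, i.e. B times the
Poincare upper half-plane metric, which has constant Gaussian curvature -1.
Scaling a 2D metric by a constant c divides the Gaussian curvature by c,
so K = -1/B = -1/(2) = -0.5000 everywhere (the point (m, s) = (-2, 3) is irrelevant:
the curvature is constant).
The requested Gaussian curvature is K = -0.5000.

-0.5000


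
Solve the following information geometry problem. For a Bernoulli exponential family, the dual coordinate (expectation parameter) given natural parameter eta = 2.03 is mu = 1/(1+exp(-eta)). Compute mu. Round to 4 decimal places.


Dual coordinate (expectation parameter) for Bernoulli:
mu = 1/(1+exp(-eta)).
eta = 2.03.
exp(-eta) = exp(-2.03) = 0.131336.
mu = 1/(1+0.131336) = 0.8839

0.8839


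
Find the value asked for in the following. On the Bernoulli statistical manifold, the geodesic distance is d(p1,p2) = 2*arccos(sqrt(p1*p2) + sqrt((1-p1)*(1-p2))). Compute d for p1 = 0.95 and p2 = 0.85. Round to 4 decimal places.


Geodesic distance on Bernoulli manifold:
d(p1,p2) = 2*arccos(sqrt(p1*p2) + sqrt((1-p1)*(1-p2))).
sqrt(p1*p2) = sqrt(0.95*0.85) = 0.89861.
sqrt((1-p1)*(1-p2)) = sqrt(0.05*0.15) = 0.086603.
arg = 0.89861 + 0.086603 = 0.985213.
d = 2*arccos(0.985213) = 0.3444

0.3444


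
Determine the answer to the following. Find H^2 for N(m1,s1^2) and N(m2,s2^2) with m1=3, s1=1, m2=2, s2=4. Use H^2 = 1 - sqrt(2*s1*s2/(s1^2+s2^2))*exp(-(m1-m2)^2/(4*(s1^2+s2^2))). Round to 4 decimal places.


Squared Hellinger distance for Gaussians:
H^2 = 1 - sqrt(2*s1*s2/(s1^2+s2^2)) * exp(-(m1-m2)^2/(4*(s1^2+s2^2))).
s1^2 = 1, s2^2 = 16, s1^2+s2^2 = 17.
sqrt(2*1*4/(17)) = 0.685994.
(m1-m2)^2 = (1)^2 = 1.
exp(-1/(4*17)) = exp(-0.014706) = 0.985402.
H^2 = 1 - 0.685994*0.985402 = 0.3240

0.3240


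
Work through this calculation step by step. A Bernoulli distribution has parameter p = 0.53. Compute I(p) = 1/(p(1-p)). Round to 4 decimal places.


For Bernoulli(p), Fisher information is I(p) = 1/(p*(1-p)).
p = 0.53, 1-p = 0.47.
p*(1-p) = 0.2491.
I(p) = 1/0.2491 = 4.0145

4.0145


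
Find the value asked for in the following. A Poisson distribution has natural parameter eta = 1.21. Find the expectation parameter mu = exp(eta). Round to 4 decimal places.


Expectation parameter for Poisson exponential family:
mu = exp(eta).
eta = 1.21.
mu = exp(1.21) = 3.3535

3.3535


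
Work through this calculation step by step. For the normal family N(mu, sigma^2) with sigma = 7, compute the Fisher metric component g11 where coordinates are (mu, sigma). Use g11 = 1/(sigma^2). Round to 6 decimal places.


For the 2-parameter normal family, the Fisher metric has:
  g11 = 1/sigma^2, g22 = 2/sigma^2.
sigma = 7, sigma^2 = 49.
g11 = 0.020408

0.020408


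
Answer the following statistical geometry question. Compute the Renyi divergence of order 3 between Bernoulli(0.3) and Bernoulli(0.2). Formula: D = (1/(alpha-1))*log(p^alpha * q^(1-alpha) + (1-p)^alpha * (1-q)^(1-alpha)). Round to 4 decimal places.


Renyi divergence of order alpha between Bernoulli distributions:
D = (1/(alpha-1))*log(p^alpha * q^(1-alpha) + (1-p)^alpha * (1-q)^(1-alpha)).
alpha = 3, p = 0.3, q = 0.2.
p^alpha * q^(1-alpha) = 0.3^3 * 0.2^-2 = 0.675.
(1-p)^alpha * (1-q)^(1-alpha) = 0.7^3 * 0.8^-2 = 0.535937.
sum = 0.675 + 0.535937 = 1.210937.
D = (1/2)*log(1.210937) = 0.0957

0.0957


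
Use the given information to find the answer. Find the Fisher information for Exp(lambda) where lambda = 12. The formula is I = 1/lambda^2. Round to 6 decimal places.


Fisher information for exponential: I(lambda) = 1/lambda^2.
lambda = 12, lambda^2 = 144.
I = 1/144 = 0.006944

0.006944


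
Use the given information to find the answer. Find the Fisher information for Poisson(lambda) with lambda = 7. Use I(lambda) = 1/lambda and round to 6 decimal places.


Fisher information for Poisson: I(lambda) = 1/lambda.
lambda = 7.
I(lambda) = 1/7 = 0.142857

0.142857


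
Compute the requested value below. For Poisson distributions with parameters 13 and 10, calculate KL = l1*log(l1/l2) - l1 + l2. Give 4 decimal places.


KL divergence for Poisson:
KL = l1*log(l1/l2) - l1 + l2.
l1 = 13, l2 = 10.
log(13/10) = 0.262364.
l1*log(l1/l2) = 13 * 0.262364 = 3.410735.
KL = 3.410735 - 13 + 10 = 0.4107

0.4107


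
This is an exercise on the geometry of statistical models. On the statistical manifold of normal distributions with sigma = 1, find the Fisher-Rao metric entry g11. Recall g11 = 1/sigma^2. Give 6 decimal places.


For the 2-parameter normal family, the Fisher metric has:
  g11 = 1/sigma^2, g22 = 2/sigma^2.
sigma = 1, sigma^2 = 1.
g11 = 1.000000

1.000000


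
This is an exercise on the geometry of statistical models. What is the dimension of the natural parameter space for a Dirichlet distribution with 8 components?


Exponential family dimension calculation:
Dirichlet with 8 components has 8 natural parameters.

8


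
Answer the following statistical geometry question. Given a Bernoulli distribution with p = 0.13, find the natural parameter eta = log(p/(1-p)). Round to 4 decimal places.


Natural parameter for Bernoulli: eta = log(p/(1-p)).
p = 0.13, 1-p = 0.87.
p/(1-p) = 0.149425.
eta = log(0.149425) = -1.9010

-1.9010


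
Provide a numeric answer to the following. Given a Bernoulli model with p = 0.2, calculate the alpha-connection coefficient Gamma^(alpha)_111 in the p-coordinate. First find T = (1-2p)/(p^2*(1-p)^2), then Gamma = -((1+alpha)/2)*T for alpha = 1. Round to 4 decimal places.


Skewness (Amari-Chentsov) tensor: T = (1-2p)/(p^2*(1-p)^2).
p = 0.2, 1-2p = 0.6, p^2 = 0.04, (1-p)^2 = 0.64.
T = 0.6/(0.04 * 0.64) = 23.4375.
In the p-coordinate, Gamma^(alpha) = Gamma^(0) - (alpha/2)*T with Gamma^(0) = (1/2)*g'(p) = -T/2,
so Gamma^(alpha) = -((1+alpha)/2)*T.
alpha = 1, -(1+alpha)/2 = -1.0.
Gamma = -1.0 * 23.4375 = -23.4375

-23.4375


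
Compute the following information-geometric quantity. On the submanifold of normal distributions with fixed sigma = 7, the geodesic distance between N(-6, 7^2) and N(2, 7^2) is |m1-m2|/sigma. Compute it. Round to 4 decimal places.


On the fixed-variance normal subfamily, geodesic distance = |m1-m2|/sigma.
|-6 - 2| = 8.
sigma = 7.
d = 8/7 = 1.1429

1.1429


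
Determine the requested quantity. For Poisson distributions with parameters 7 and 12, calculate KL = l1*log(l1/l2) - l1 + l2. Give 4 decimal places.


KL divergence for Poisson:
KL = l1*log(l1/l2) - l1 + l2.
l1 = 7, l2 = 12.
log(7/12) = -0.538997.
l1*log(l1/l2) = 7 * -0.538997 = -3.772976.
KL = -3.772976 - 7 + 12 = 1.2270

1.2270


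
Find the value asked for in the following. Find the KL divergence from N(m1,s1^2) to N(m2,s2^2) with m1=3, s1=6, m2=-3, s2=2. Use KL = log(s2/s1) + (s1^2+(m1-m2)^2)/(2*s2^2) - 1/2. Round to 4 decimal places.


KL divergence between normal distributions:
KL = log(s2/s1) + (s1^2 + (m1-m2)^2)/(2*s2^2) - 1/2.
log(2/6) = -1.098612.
(6^2 + (3--3)^2)/(2*2^2) = (36 + 36)/8 = 9.0.
KL = -1.098612 + 9.0 - 0.5 = 7.4014

7.4014


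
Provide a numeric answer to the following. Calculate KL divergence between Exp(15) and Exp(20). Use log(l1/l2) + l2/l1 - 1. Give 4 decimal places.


KL divergence for exponential family:
KL = log(l1/l2) + l2/l1 - 1.
log(15/20) = -0.287682.
20/15 = 1.333333.
KL = -0.287682 + 1.333333 - 1 = 0.0457

0.0457


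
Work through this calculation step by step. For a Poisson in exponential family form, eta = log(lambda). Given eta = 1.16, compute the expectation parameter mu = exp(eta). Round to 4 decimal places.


Expectation parameter for Poisson exponential family:
mu = exp(eta).
eta = 1.16.
mu = exp(1.16) = 3.1899

3.1899


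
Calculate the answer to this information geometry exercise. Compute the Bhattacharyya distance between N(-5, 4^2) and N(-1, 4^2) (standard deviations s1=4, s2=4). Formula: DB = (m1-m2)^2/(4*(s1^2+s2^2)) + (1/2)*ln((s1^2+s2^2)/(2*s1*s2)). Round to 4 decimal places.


Bhattacharyya distance between two Gaussians:
DB = (m1-m2)^2/(4*(s1^2+s2^2)) + (1/2)*ln((s1^2+s2^2)/(2*s1*s2)).
(m1-m2)^2 = (-4)^2 = 16.
s1^2+s2^2 = 16 + 16 = 32.
term1 = 16/128 = 0.125.
term2 = 0.5*ln(32/32.0) = 0.0.
DB = 0.125 + 0.0 = 0.1250

0.1250


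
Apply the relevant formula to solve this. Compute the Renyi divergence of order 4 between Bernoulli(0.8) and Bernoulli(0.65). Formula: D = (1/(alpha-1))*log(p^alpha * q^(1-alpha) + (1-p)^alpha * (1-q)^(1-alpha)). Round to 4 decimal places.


Renyi divergence of order alpha between Bernoulli distributions:
D = (1/(alpha-1))*log(p^alpha * q^(1-alpha) + (1-p)^alpha * (1-q)^(1-alpha)).
alpha = 4, p = 0.8, q = 0.65.
p^alpha * q^(1-alpha) = 0.8^4 * 0.65^-3 = 1.491488.
(1-p)^alpha * (1-q)^(1-alpha) = 0.2^4 * 0.35^-3 = 0.037318.
sum = 1.491488 + 0.037318 = 1.528806.
D = (1/3)*log(1.528806) = 0.1415

0.1415


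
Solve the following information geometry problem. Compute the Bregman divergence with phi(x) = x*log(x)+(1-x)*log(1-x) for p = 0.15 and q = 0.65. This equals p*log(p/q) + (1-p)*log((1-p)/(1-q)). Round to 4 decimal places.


Bregman divergence with negative entropy generator:
D = p*log(p/q) + (1-p)*log((1-p)/(1-q)).
p = 0.15, q = 0.65.
p*log(p/q) = 0.15*log(0.15/0.65) = -0.219951.
(1-p)*log((1-p)/(1-q)) = 0.85*log(0.85/0.35) = 0.754208.
D = -0.219951 + 0.754208 = 0.5343

0.5343


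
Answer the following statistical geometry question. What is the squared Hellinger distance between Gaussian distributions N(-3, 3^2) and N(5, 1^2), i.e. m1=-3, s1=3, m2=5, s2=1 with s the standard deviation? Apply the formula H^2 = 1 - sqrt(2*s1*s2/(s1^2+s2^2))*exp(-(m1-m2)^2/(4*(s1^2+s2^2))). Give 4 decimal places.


Squared Hellinger distance for Gaussians:
H^2 = 1 - sqrt(2*s1*s2/(s1^2+s2^2)) * exp(-(m1-m2)^2/(4*(s1^2+s2^2))).
s1^2 = 9, s2^2 = 1, s1^2+s2^2 = 10.
sqrt(2*3*1/(10)) = 0.774597.
(m1-m2)^2 = (-8)^2 = 64.
exp(-64/(4*10)) = exp(-1.6) = 0.201897.
H^2 = 1 - 0.774597*0.201897 = 0.8436

0.8436


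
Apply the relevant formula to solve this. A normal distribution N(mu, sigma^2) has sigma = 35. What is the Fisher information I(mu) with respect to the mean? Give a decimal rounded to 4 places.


The Fisher information for the mean of a normal distribution is I(mu) = 1/sigma^2.
sigma = 35, so sigma^2 = 1225.
I(mu) = 1/1225 = 0.0008

0.0008


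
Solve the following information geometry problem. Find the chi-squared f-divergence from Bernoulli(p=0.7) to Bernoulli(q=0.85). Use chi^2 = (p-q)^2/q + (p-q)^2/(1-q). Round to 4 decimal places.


Chi-squared divergence between Bernoulli distributions:
chi^2 = (p-q)^2/q + (p-q)^2/(1-q).
p = 0.7, q = 0.85, p-q = -0.15.
(p-q)^2 = 0.0225.
term1 = 0.0225/0.85 = 0.026471.
term2 = 0.0225/0.15 = 0.15.
chi^2 = 0.026471 + 0.15 = 0.1765

0.1765


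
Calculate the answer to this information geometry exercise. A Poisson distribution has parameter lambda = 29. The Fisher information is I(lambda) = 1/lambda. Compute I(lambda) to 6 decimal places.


Fisher information for Poisson: I(lambda) = 1/lambda.
lambda = 29.
I(lambda) = 1/29 = 0.034483

0.034483


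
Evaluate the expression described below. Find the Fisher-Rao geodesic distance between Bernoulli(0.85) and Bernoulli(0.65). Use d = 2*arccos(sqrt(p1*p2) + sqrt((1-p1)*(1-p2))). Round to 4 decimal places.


Geodesic distance on Bernoulli manifold:
d(p1,p2) = 2*arccos(sqrt(p1*p2) + sqrt((1-p1)*(1-p2))).
sqrt(p1*p2) = sqrt(0.85*0.65) = 0.743303.
sqrt((1-p1)*(1-p2)) = sqrt(0.15*0.35) = 0.229129.
arg = 0.743303 + 0.229129 = 0.972432.
d = 2*arccos(0.972432) = 0.4707

0.4707


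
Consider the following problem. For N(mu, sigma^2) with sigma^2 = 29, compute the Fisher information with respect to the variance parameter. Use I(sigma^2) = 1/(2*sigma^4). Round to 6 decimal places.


Fisher information for variance: I(sigma^2) = 1/(2*sigma^4).
sigma^2 = 29, so sigma^4 = 841.
I = 1/(2*841) = 1/1682 = 0.000595

0.000595


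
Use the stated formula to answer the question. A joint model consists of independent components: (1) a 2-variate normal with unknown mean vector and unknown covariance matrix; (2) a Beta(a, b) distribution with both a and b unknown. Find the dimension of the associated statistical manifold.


The dimension of a statistical manifold equals the number of free
(independent) real parameters of the model. For a product of independent
blocks the parameter counts add.
- 2-variate normal: 2 (mean) + 2*3/2 = 3 (symmetric covariance) = 5.
- Beta (a, b): 2.
Total = 5 + 2 = 7.
Dimension = 7

7


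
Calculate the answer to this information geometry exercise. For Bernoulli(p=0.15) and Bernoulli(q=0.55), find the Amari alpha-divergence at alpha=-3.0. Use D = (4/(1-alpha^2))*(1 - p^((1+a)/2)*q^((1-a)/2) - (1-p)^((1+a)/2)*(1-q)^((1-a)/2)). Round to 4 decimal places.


Amari alpha-divergence:
D = (4/(1-alpha^2))*(1 - p^((1+a)/2)*q^((1-a)/2) - (1-p)^((1+a)/2)*(1-q)^((1-a)/2)).
alpha = -3.0, p = 0.15, q = 0.55.
e1 = (1+alpha)/2 = -1.0, e2 = (1-alpha)/2 = 2.0.
t1 = p^e1 * q^e2 = 0.15^-1.0 * 0.55^2.0 = 2.016667.
t2 = (1-p)^e1 * (1-q)^e2 = 0.85^-1.0 * 0.45^2.0 = 0.238235.
4/(1-alpha^2) = -0.5.
D = -0.5*(1 - 2.016667 - 0.238235) = 0.6275

0.6275


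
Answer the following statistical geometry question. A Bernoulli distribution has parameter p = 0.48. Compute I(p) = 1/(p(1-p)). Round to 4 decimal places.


For Bernoulli(p), Fisher information is I(p) = 1/(p*(1-p)).
p = 0.48, 1-p = 0.52.
p*(1-p) = 0.2496.
I(p) = 1/0.2496 = 4.0064

4.0064


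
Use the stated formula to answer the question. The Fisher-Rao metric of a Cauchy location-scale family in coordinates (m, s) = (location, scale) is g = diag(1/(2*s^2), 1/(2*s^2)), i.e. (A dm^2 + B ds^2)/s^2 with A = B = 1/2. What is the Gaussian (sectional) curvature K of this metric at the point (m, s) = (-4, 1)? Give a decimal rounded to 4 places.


The metric has the form g = (A dm^2 + B ds^2)/s^2 with A = 1/2, B = 1/2.
Substitute u = sqrt(A/B)*m: g = B*(du^2 + ds^2)/s^2, i.e. B times the
Poincare upper half-plane metric, which has constant Gaussian curvature -1.
Scaling a 2D metric by a constant c divides the Gaussian curvature by c,
so K = -1/B = -1/(1/2) = -2.0000 everywhere (the point (m, s) = (-4, 1) is irrelevant:
the curvature is constant).
The requested Gaussian curvature is K = -2.0000.

-2.0000


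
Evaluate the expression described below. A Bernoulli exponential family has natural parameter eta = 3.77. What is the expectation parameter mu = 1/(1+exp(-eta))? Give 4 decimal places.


Dual coordinate (expectation parameter) for Bernoulli:
mu = 1/(1+exp(-eta)).
eta = 3.77.
exp(-eta) = exp(-3.77) = 0.023052.
mu = 1/(1+0.023052) = 0.9775

0.9775


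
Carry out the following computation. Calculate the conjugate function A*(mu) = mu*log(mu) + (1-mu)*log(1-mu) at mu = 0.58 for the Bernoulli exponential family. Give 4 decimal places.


Legendre transform for Bernoulli:
A*(mu) = mu*log(mu) + (1-mu)*log(1-mu).
mu = 0.58, 1-mu = 0.42.
mu*log(mu) = 0.58*log(0.58) = -0.315942.
(1-mu)*log(1-mu) = 0.42*log(0.42) = -0.36435.
A* = -0.315942 + -0.36435 = -0.6803

-0.6803


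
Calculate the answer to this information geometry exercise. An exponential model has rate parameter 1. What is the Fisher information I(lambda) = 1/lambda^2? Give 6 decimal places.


Fisher information for exponential: I(lambda) = 1/lambda^2.
lambda = 1, lambda^2 = 1.
I = 1/1 = 1.000000

1.000000


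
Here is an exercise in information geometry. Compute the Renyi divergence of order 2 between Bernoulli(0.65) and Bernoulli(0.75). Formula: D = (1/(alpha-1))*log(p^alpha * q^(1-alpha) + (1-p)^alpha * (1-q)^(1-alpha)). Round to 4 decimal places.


Renyi divergence of order alpha between Bernoulli distributions:
D = (1/(alpha-1))*log(p^alpha * q^(1-alpha) + (1-p)^alpha * (1-q)^(1-alpha)).
alpha = 2, p = 0.65, q = 0.75.
p^alpha * q^(1-alpha) = 0.65^2 * 0.75^-1 = 0.563333.
(1-p)^alpha * (1-q)^(1-alpha) = 0.35^2 * 0.25^-1 = 0.49.
sum = 0.563333 + 0.49 = 1.053333.
D = (1/1)*log(1.053333) = 0.0520

0.0520


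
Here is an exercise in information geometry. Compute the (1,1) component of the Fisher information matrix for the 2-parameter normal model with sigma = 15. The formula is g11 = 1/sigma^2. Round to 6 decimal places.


For the 2-parameter normal family, the Fisher metric has:
  g11 = 1/sigma^2, g22 = 2/sigma^2.
sigma = 15, sigma^2 = 225.
g11 = 0.004444

0.004444


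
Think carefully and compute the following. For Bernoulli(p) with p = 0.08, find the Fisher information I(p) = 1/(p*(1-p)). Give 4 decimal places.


For Bernoulli(p), Fisher information is I(p) = 1/(p*(1-p)).
p = 0.08, 1-p = 0.92.
p*(1-p) = 0.0736.
I(p) = 1/0.0736 = 13.5870

13.5870


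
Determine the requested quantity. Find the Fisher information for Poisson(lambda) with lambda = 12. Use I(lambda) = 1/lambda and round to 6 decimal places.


Fisher information for Poisson: I(lambda) = 1/lambda.
lambda = 12.
I(lambda) = 1/12 = 0.083333

0.083333


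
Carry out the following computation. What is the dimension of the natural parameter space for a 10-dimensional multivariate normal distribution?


Exponential family dimension calculation:
For 10-dim MVN: mean has 10 params, covariance has 10*11/2 = 55 unique entries.
Total dim = 10 + 55 = 65.

65


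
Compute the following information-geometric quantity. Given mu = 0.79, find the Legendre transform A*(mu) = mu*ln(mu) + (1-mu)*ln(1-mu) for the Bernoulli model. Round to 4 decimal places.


Legendre transform for Bernoulli:
A*(mu) = mu*log(mu) + (1-mu)*log(1-mu).
mu = 0.79, 1-mu = 0.21.
mu*log(mu) = 0.79*log(0.79) = -0.186221.
(1-mu)*log(1-mu) = 0.21*log(0.21) = -0.327736.
A* = -0.186221 + -0.327736 = -0.5140

-0.5140


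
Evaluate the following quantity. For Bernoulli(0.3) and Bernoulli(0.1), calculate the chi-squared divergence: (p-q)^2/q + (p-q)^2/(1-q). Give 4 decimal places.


Chi-squared divergence between Bernoulli distributions:
chi^2 = (p-q)^2/q + (p-q)^2/(1-q).
p = 0.3, q = 0.1, p-q = 0.2.
(p-q)^2 = 0.04.
term1 = 0.04/0.1 = 0.4.
term2 = 0.04/0.9 = 0.044444.
chi^2 = 0.4 + 0.044444 = 0.4444

0.4444


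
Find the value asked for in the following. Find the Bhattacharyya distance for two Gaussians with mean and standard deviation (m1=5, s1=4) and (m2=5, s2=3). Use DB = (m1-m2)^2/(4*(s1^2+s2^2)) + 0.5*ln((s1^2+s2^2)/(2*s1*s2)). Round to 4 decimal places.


Bhattacharyya distance between two Gaussians:
DB = (m1-m2)^2/(4*(s1^2+s2^2)) + (1/2)*ln((s1^2+s2^2)/(2*s1*s2)).
(m1-m2)^2 = (0)^2 = 0.
s1^2+s2^2 = 16 + 9 = 25.
term1 = 0/100 = 0.0.
term2 = 0.5*ln(25/24.0) = 0.020411.
DB = 0.0 + 0.020411 = 0.0204

0.0204


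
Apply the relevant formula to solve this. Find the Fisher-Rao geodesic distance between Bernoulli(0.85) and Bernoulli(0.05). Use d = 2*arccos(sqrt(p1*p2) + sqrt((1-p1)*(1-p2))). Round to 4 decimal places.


Geodesic distance on Bernoulli manifold:
d(p1,p2) = 2*arccos(sqrt(p1*p2) + sqrt((1-p1)*(1-p2))).
sqrt(p1*p2) = sqrt(0.85*0.05) = 0.206155.
sqrt((1-p1)*(1-p2)) = sqrt(0.15*0.95) = 0.377492.
arg = 0.206155 + 0.377492 = 0.583647.
d = 2*arccos(0.583647) = 1.8952

1.8952


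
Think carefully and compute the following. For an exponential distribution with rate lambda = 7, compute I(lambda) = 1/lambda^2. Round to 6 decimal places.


Fisher information for exponential: I(lambda) = 1/lambda^2.
lambda = 7, lambda^2 = 49.
I = 1/49 = 0.020408

0.020408


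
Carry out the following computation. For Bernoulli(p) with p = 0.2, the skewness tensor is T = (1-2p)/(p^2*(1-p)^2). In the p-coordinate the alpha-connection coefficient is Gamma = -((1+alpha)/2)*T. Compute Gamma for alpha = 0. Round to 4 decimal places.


Skewness (Amari-Chentsov) tensor: T = (1-2p)/(p^2*(1-p)^2).
p = 0.2, 1-2p = 0.6, p^2 = 0.04, (1-p)^2 = 0.64.
T = 0.6/(0.04 * 0.64) = 23.4375.
In the p-coordinate, Gamma^(alpha) = Gamma^(0) - (alpha/2)*T with Gamma^(0) = (1/2)*g'(p) = -T/2,
so Gamma^(alpha) = -((1+alpha)/2)*T.
alpha = 0, -(1+alpha)/2 = -0.5.
Gamma = -0.5 * 23.4375 = -11.7187

-11.7187


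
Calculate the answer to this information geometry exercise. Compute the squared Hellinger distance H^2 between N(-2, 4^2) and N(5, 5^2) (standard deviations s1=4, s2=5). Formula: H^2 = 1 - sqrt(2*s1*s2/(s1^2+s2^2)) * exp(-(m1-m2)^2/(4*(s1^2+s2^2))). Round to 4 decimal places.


Squared Hellinger distance for Gaussians:
H^2 = 1 - sqrt(2*s1*s2/(s1^2+s2^2)) * exp(-(m1-m2)^2/(4*(s1^2+s2^2))).
s1^2 = 16, s2^2 = 25, s1^2+s2^2 = 41.
sqrt(2*4*5/(41)) = 0.98773.
(m1-m2)^2 = (-7)^2 = 49.
exp(-49/(4*41)) = exp(-0.29878) = 0.741722.
H^2 = 1 - 0.98773*0.741722 = 0.2674

0.2674


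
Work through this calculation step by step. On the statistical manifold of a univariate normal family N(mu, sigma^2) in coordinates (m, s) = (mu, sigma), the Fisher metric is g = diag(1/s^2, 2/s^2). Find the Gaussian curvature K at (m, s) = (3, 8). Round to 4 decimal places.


The metric has the form g = (A dm^2 + B ds^2)/s^2 with A = 1, B = 2.
Substitute u = sqrt(A/B)*m: g = B*(du^2 + ds^2)/s^2, i.e. B times the
Poincare upper half-plane metric, which has constant Gaussian curvature -1.
Scaling a 2D metric by a constant c divides the Gaussian curvature by c,
so K = -1/B = -1/(2) = -0.5000 everywhere (the point (m, s) = (3, 8) is irrelevant:
the curvature is constant).
The requested Gaussian curvature is K = -0.5000.

-0.5000


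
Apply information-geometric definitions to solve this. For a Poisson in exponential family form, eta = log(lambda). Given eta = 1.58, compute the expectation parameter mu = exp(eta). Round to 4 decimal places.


Expectation parameter for Poisson exponential family:
mu = exp(eta).
eta = 1.58.
mu = exp(1.58) = 4.8550

4.8550


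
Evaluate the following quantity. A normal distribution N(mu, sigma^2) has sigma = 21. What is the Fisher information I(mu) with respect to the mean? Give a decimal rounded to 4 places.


The Fisher information for the mean of a normal distribution is I(mu) = 1/sigma^2.
sigma = 21, so sigma^2 = 441.
I(mu) = 1/441 = 0.0023

0.0023


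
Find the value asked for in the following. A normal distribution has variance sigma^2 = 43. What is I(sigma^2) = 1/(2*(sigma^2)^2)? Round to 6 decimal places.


Fisher information for variance: I(sigma^2) = 1/(2*sigma^4).
sigma^2 = 43, so sigma^4 = 1849.
I = 1/(2*1849) = 1/3698 = 0.000270

0.000270


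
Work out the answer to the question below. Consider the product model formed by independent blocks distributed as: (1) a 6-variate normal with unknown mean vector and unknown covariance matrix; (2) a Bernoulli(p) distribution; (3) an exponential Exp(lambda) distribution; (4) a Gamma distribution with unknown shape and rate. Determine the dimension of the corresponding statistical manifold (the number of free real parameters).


The dimension of a statistical manifold equals the number of free
(independent) real parameters of the model. For a product of independent
blocks the parameter counts add.
- 6-variate normal: 6 (mean) + 6*7/2 = 21 (symmetric covariance) = 27.
- Bernoulli (p): 1.
- exponential (lambda): 1.
- Gamma (shape, rate): 2.
Total = 27 + 1 + 1 + 2 = 31.
Dimension = 31

31


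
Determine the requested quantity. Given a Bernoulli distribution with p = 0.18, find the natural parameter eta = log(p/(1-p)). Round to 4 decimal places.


Natural parameter for Bernoulli: eta = log(p/(1-p)).
p = 0.18, 1-p = 0.82.
p/(1-p) = 0.219512.
eta = log(0.219512) = -1.5163

-1.5163


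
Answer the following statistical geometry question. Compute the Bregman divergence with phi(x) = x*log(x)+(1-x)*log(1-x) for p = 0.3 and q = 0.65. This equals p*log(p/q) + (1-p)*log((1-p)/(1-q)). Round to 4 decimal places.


Bregman divergence with negative entropy generator:
D = p*log(p/q) + (1-p)*log((1-p)/(1-q)).
p = 0.3, q = 0.65.
p*log(p/q) = 0.3*log(0.3/0.65) = -0.231957.
(1-p)*log((1-p)/(1-q)) = 0.7*log(0.7/0.35) = 0.485203.
D = -0.231957 + 0.485203 = 0.2532

0.2532


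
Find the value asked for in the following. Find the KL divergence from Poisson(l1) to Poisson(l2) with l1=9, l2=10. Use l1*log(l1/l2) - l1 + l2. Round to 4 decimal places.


KL divergence for Poisson:
KL = l1*log(l1/l2) - l1 + l2.
l1 = 9, l2 = 10.
log(9/10) = -0.105361.
l1*log(l1/l2) = 9 * -0.105361 = -0.948245.
KL = -0.948245 - 9 + 10 = 0.0518

0.0518
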